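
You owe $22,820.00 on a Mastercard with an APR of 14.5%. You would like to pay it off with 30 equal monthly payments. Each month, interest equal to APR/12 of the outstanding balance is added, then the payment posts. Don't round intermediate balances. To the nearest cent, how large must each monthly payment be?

Monthly rate r = 14.5%/12 = 1.20833% = 0.0120833.
Level-payment amortization: P = B₀·r / (1 − (1+r)^(−n)) = 22820.00·0.0120833 / (1 − 1.01208^(−30)).
Denominator 1 − (1+r)^(−30) = 0.302552042.
P = 275.742 / 0.302552042 ≈ 911.39.

$911.39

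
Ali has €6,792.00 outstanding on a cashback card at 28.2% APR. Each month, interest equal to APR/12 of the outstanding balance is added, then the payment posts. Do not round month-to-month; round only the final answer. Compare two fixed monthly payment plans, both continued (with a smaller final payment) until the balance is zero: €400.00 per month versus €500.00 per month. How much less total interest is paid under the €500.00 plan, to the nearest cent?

Monthly rate r = 28.2%/12 = 2.35% = 0.0235.
At €400.00/mo: n = ⌈−ln(1 − rB₀/P)/ln(1+r)⌉ = 22 payments (last €369.19); total interest = total paid − €6,792.00 = €1,977.19.
At €500.00/mo: 17 payments (last €278.51); total interest €1,486.51.
Interest saved = €1,977.19 − €1,486.51 = €490.68.

€490.68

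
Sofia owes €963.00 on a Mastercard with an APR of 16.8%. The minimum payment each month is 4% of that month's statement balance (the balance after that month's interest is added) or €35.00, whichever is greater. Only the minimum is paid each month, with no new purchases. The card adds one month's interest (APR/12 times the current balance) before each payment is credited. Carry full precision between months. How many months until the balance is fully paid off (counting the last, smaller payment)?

Monthly rate r = 16.8%/12 = 1.4% = 0.014.
While 4% of the post-interest balance exceeds €35.00, each month B ← (B·(1+r))·(1 − 0.04), i.e. B shrinks by the factor (1+r)·0.96 = 0.97344.
This holds for months 1–5. Entering month 6 the balance is €841.73; 4% of the post-interest balance is now below €35.00, so the flat €35.00 minimum applies from here.
From month 6 a fixed €35.00 at rate r clears €841.73 in 30 more payments. Total: 5 + 30 = 35 months.

35 months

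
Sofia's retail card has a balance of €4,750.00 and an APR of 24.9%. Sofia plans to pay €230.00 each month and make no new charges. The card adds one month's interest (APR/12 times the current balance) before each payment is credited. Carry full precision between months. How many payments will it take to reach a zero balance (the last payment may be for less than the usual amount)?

28 months

Monthly rate r = 24.9%/12 = 2.075% = 0.02075.
Recurrence: B ← B·(1+r) − €230.00.
Month 1: interest €98.56; balance after payment €4,618.56.
Month 2: interest €95.84; balance after payment €4,484.40.
Closed form: n = −ln(1 − rB₀/P)/ln(1+r) = −ln(0.57147)/ln(1.02075) ≈ 27.245, so the balance reaches zero during payment 28.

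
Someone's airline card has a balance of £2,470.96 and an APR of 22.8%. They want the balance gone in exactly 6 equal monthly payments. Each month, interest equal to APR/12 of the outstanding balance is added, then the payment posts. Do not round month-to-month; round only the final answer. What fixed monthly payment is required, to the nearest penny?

£439.64

Monthly rate r = 22.8%/12 = 1.9% = 0.019.
Level-payment amortization: P = B₀·r / (1 − (1+r)^(−n)) = 2470.96·0.019 / (1 − 1.019^(−6)).
Denominator 1 − (1+r)^(−6) = 0.106787286.
P = 46.9482 / 0.106787286 ≈ 439.64.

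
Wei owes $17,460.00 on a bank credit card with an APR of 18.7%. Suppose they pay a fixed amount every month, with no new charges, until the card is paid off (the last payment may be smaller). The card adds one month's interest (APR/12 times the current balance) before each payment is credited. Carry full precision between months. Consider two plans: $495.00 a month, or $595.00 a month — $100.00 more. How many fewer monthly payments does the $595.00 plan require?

12 fewer payments

Monthly rate r = 18.7%/12 = 1.55833% = 0.0155833.
At $495.00/mo: n = ⌈−ln(1 − rB₀/P)/ln(1+r)⌉ = 52 payments (last $293.70); total interest = total paid − $17,460.00 = $8,078.70.
At $595.00/mo: 40 payments (last $313.17); total interest $6,058.17.
Payments saved = 52 − 40 = 12.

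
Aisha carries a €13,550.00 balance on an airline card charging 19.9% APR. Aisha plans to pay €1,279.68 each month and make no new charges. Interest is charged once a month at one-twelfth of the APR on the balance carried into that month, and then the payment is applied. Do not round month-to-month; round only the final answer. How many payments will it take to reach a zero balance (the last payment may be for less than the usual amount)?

12 months

Monthly rate r = 19.9%/12 = 1.65833% = 0.0165833.
Recurrence: B ← B·(1+r) − €1,279.68.
Month 1: interest €224.70; balance after payment €12,495.02.
Month 2: interest €207.21; balance after payment €11,422.55.
Closed form: n = −ln(1 − rB₀/P)/ln(1+r) = −ln(0.82441)/ln(1.01658) ≈ 11.740, so the balance reaches zero during payment 12.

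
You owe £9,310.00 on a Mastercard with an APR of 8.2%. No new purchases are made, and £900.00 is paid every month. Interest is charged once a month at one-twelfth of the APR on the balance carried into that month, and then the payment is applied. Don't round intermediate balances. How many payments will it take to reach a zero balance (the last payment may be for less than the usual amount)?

11 payments

Monthly rate r = 8.2%/12 = 0.683333% = 0.00683333.
Recurrence: B ← B·(1+r) − £900.00.
Month 1: interest £63.62; balance after payment £8,473.62.
Month 2: interest £57.90; balance after payment £7,631.52.
Closed form: n = −ln(1 − rB₀/P)/ln(1+r) = −ln(0.92931)/ln(1.00683) ≈ 10.765, so the balance reaches zero during payment 11.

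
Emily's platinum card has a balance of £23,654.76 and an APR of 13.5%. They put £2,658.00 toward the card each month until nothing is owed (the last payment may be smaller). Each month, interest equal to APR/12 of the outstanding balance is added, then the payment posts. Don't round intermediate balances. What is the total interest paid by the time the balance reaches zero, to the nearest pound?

Monthly rate r = 13.5%/12 = 1.125% = 0.01125.
Payoff takes n = ⌈−ln(1 − rB₀/P)/ln(1+r)⌉ = ⌈9.430⌉ = 10 payments; the last is £1,145.98.
Total paid = 9·£2,658.00 + £1,145.98 = £25,067.98.
Total interest = total paid − principal = £25,067.98 − £23,654.76 = £1,413.22.

£1,413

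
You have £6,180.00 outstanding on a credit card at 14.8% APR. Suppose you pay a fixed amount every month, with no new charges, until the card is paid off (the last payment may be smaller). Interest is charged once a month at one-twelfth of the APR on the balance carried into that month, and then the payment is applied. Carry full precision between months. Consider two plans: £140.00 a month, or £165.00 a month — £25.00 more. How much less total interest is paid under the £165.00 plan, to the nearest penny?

£636.51

Monthly rate r = 14.8%/12 = 1.23333% = 0.0123333.
At £140.00/mo: n = ⌈−ln(1 − rB₀/P)/ln(1+r)⌉ = 65 payments (last £19.49); total interest = total paid − £6,180.00 = £2,799.49.
At £165.00/mo: 51 payments (last £92.98); total interest £2,162.98.
Interest saved = £2,799.49 − £2,162.98 = £636.51.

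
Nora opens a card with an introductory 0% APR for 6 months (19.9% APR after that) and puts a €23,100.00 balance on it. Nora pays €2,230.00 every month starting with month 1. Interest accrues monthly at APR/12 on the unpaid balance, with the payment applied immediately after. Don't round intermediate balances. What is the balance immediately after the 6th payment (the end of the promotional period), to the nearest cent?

€9,720.00

Promo months 1–6 at r₀ = 0%/12 = 0; months 7+ at r₁ = 19.9%/12 = 0.0165833.
After month 6 (no interest yet): B = €23,100.00 − 6·€2,230.00 = €9,720.00.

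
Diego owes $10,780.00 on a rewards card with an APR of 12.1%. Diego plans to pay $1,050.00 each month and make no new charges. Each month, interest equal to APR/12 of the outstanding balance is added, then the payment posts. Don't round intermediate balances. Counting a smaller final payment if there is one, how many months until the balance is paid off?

Monthly rate r = 12.1%/12 = 1.00833% = 0.0100833.
Recurrence: B ← B·(1+r) − $1,050.00.
Month 1: interest $108.70; balance after payment $9,838.70.
Month 2: interest $99.21; balance after payment $8,887.91.
Closed form: n = −ln(1 − rB₀/P)/ln(1+r) = −ln(0.89648)/ln(1.01008) ≈ 10.892, so the balance reaches zero during payment 11.

11 payments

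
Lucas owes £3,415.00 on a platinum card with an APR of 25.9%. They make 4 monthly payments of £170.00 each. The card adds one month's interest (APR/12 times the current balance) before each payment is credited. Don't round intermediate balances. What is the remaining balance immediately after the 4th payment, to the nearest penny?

£3,017.18

Monthly rate r = 25.9%/12 = 2.15833% = 0.0215833.
Each month: B ← B·(1+r) − £170.00.
Month 1: interest £73.71; balance after payment £3,318.71.
Month 2: interest £71.63; balance after payment £3,220.34.
Month 3: interest £69.51; balance after payment £3,119.84.
Month 4: interest £67.34; balance after payment £3,017.18.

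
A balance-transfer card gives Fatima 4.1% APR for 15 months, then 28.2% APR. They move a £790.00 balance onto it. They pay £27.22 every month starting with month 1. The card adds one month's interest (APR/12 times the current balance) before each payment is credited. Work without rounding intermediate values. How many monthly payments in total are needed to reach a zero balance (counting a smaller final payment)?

34 payments

Promo months 1–15 at r₀ = 4.1%/12 = 0.00341667; months 16+ at r₁ = 28.2%/12 = 0.0235.
After month 15: iterate B ← B·(1+r₀) − £27.22 for 15 months → £413.26.
Then at r₁ with £27.22/mo: n₂ = −ln(1 − r₁·B/P)/ln(1+r₁) ≈ 19.00 → 19 more payments.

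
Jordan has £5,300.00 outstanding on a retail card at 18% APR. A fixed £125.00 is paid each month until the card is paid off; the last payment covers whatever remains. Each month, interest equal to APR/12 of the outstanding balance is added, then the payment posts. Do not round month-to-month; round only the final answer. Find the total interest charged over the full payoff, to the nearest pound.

£3,185

Monthly rate r = 18%/12 = 1.5% = 0.015.
Payoff takes n = ⌈−ln(1 − rB₀/P)/ln(1+r)⌉ = ⌈67.877⌉ = 68 payments; the last is £109.78.
Total paid = 67·£125.00 + £109.78 = £8,484.78.
Total interest = total paid − principal = £8,484.78 − £5,300.00 = £3,184.78.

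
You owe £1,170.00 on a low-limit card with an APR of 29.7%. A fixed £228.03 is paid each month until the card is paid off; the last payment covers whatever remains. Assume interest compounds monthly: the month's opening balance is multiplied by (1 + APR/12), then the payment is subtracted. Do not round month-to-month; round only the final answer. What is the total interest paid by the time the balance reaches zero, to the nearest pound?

Monthly rate r = 29.7%/12 = 2.475% = 0.02475.
Payoff takes n = ⌈−ln(1 − rB₀/P)/ln(1+r)⌉ = ⌈5.555⌉ = 6 payments; the last is £127.20.
Total paid = 5·£228.03 + £127.20 = £1,267.35.
Total interest = total paid − principal = £1,267.35 − £1,170.00 = £97.35.

£97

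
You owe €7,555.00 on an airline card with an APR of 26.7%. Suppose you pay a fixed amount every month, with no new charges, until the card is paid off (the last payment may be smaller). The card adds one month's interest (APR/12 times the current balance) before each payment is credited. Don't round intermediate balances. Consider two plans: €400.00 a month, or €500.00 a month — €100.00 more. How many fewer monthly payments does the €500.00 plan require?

Monthly rate r = 26.7%/12 = 2.225% = 0.02225.
At €400.00/mo: n = ⌈−ln(1 − rB₀/P)/ln(1+r)⌉ = 25 payments (last €309.90); total interest = total paid − €7,555.00 = €2,354.90.
At €500.00/mo: 19 payments (last €311.69); total interest €1,756.69.
Payments saved = 25 − 19 = 6.

6 fewer payments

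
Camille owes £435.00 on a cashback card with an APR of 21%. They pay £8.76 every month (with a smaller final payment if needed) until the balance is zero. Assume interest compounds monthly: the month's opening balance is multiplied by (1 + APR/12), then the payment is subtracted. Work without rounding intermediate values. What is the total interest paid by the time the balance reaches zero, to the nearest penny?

£591.35

Monthly rate r = 21%/12 = 1.75% = 0.0175.
Payoff takes n = ⌈−ln(1 − rB₀/P)/ln(1+r)⌉ = ⌈117.163⌉ = 118 payments; the last is £1.43.
Total paid = 117·£8.76 + £1.43 = £1,026.35.
Total interest = total paid − principal = £1,026.35 − £435.00 = £591.35.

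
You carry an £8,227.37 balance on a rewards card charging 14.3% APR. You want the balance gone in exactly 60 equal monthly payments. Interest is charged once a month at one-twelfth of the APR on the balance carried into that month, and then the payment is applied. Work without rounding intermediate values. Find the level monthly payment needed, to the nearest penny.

£192.72

Monthly rate r = 14.3%/12 = 1.19167% = 0.0119167.
Level-payment amortization: P = B₀·r / (1 − (1+r)^(−n)) = 8227.37·0.0119167 / (1 − 1.01192^(−60)).
Denominator 1 − (1+r)^(−60) = 0.508735862.
P = 98.0428 / 0.508735862 ≈ 192.72.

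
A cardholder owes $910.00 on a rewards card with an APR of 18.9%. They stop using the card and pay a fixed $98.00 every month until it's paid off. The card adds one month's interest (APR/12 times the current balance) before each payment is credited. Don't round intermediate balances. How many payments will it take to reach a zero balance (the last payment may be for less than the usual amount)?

Monthly rate r = 18.9%/12 = 1.575% = 0.01575.
Recurrence: B ← B·(1+r) − $98.00.
Month 1: interest $14.33; balance after payment $826.33.
Month 2: interest $13.01; balance after payment $741.35.
Closed form: n = −ln(1 − rB₀/P)/ln(1+r) = −ln(0.85375)/ln(1.01575) ≈ 10.118, so the balance reaches zero during payment 11.

11 payments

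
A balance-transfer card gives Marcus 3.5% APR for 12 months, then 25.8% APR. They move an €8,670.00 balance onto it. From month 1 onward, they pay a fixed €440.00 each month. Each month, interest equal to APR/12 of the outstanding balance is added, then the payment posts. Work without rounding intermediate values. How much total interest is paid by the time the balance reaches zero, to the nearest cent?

Promo months 1–12 at r₀ = 3.5%/12 = 0.00291667; months 13+ at r₁ = 25.8%/12 = 0.0215.
After month 12: iterate B ← B·(1+r₀) − €440.00 for 12 months → €3,612.84.
Then at r₁ with €440.00/mo: n₂ = −ln(1 − r₁·B/P)/ln(1+r₁) ≈ 9.13 → 10 more payments.
Total paid = 21·€440.00 + €58.17 = €9,298.17; interest = €9,298.17 − €8,670.00 = €628.17.

€628.17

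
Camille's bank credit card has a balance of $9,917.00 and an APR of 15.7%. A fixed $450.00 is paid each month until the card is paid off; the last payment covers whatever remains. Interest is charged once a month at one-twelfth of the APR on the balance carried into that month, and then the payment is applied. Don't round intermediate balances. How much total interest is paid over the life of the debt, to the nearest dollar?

Monthly rate r = 15.7%/12 = 1.30833% = 0.0130833.
Payoff takes n = ⌈−ln(1 − rB₀/P)/ln(1+r)⌉ = ⌈26.167⌉ = 27 payments; the last is $75.77.
Total paid = 26·$450.00 + $75.77 = $11,775.77.
Total interest = total paid − principal = $11,775.77 − $9,917.00 = $1,858.77.

$1,859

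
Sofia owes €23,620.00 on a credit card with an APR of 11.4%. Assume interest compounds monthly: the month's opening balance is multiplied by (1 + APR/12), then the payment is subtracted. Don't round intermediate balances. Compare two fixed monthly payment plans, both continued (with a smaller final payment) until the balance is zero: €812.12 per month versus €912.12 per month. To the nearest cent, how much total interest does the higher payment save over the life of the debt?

€535.66

Monthly rate r = 11.4%/12 = 0.95% = 0.0095.
At €812.12/mo: n = ⌈−ln(1 − rB₀/P)/ln(1+r)⌉ = 35 payments (last €164.25); total interest = total paid − €23,620.00 = €4,156.33.
At €912.12/mo: 30 payments (last €789.19); total interest €3,620.67.
Interest saved = €4,156.33 − €3,620.67 = €535.66.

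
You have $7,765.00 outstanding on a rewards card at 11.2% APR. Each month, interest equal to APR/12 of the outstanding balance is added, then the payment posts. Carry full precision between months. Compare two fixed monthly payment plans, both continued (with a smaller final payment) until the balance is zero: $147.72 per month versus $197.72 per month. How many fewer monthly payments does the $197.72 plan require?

23 fewer payments

Monthly rate r = 11.2%/12 = 0.933333% = 0.00933333.
At $147.72/mo: n = ⌈−ln(1 − rB₀/P)/ln(1+r)⌉ = 73 payments (last $90.22); total interest = total paid − $7,765.00 = $2,961.06.
At $197.72/mo: 50 payments (last $28.94); total interest $1,952.22.
Payments saved = 73 − 50 = 23.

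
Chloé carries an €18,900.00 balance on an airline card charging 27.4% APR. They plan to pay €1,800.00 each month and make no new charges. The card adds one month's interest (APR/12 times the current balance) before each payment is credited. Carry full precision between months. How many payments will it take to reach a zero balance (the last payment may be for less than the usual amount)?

Monthly rate r = 27.4%/12 = 2.28333% = 0.0228333.
Recurrence: B ← B·(1+r) − €1,800.00.
Month 1: interest €431.55; balance after payment €17,531.55.
Month 2: interest €400.30; balance after payment €16,131.85.
Closed form: n = −ln(1 − rB₀/P)/ln(1+r) = −ln(0.76025)/ln(1.02283) ≈ 12.141, so the balance reaches zero during payment 13.

13 months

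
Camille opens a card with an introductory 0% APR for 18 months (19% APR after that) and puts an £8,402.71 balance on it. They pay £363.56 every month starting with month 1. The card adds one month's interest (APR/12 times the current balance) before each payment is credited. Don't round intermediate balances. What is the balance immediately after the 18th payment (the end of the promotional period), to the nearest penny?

Promo months 1–18 at r₀ = 0%/12 = 0; months 19+ at r₁ = 19%/12 = 0.0158333.
After month 18 (no interest yet): B = £8,402.71 − 18·£363.56 = £1,858.63.

£1,858.63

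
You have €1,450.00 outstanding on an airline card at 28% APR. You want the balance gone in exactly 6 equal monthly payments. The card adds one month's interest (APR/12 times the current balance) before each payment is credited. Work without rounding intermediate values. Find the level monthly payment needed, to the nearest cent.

€261.78

Monthly rate r = 28%/12 = 2.33333% = 0.0233333.
Level-payment amortization: P = B₀·r / (1 − (1+r)^(−n)) = 1450.00·0.0233333 / (1 − 1.02333^(−6)).
Denominator 1 − (1+r)^(−6) = 0.129242396.
P = 33.8333 / 0.129242396 ≈ 261.78.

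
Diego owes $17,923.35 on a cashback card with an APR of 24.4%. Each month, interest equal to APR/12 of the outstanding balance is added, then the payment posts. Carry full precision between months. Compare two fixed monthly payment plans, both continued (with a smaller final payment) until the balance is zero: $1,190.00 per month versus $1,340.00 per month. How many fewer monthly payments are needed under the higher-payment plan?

3 fewer payments

Monthly rate r = 24.4%/12 = 2.03333% = 0.0203333.
At $1,190.00/mo: n = ⌈−ln(1 − rB₀/P)/ln(1+r)⌉ = 19 payments (last $197.91); total interest = total paid − $17,923.35 = $3,694.56.
At $1,340.00/mo: 16 payments (last $1,032.50); total interest $3,209.15.
Payments saved = 19 − 16 = 3.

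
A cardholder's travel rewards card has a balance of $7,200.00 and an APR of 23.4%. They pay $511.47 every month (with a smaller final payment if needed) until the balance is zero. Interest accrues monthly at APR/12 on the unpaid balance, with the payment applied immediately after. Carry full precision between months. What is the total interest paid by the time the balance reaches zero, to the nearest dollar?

$1,300

Monthly rate r = 23.4%/12 = 1.95% = 0.0195.
Payoff takes n = ⌈−ln(1 − rB₀/P)/ln(1+r)⌉ = ⌈16.616⌉ = 17 payments; the last is $316.36.
Total paid = 16·$511.47 + $316.36 = $8,499.88.
Total interest = total paid − principal = $8,499.88 − $7,200.00 = $1,299.88.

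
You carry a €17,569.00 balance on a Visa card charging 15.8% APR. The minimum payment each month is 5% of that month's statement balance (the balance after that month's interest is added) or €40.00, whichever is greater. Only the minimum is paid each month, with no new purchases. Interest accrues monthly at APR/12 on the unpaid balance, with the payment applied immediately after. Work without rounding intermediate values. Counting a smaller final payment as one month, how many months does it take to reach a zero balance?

Monthly rate r = 15.8%/12 = 1.31667% = 0.0131667.
While 5% of the post-interest balance exceeds €40.00, each month B ← (B·(1+r))·(1 − 0.05), i.e. B shrinks by the factor (1+r)·0.95 = 0.96251.
This holds for months 1–82. Entering month 83 the balance is €765.45; 5% of the post-interest balance is now below €40.00, so the flat €40.00 minimum applies from here.
From month 83 a fixed €40.00 at rate r clears €765.45 in 23 more payments. Total: 82 + 23 = 105 months.

105 months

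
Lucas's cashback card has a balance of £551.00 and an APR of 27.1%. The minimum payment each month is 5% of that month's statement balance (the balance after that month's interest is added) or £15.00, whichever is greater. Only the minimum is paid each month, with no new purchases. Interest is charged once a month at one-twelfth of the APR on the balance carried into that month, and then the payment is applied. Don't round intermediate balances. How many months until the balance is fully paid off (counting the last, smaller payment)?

Monthly rate r = 27.1%/12 = 2.25833% = 0.0225833.
While 5% of the post-interest balance exceeds £15.00, each month B ← (B·(1+r))·(1 − 0.05), i.e. B shrinks by the factor (1+r)·0.95 = 0.97145.
This holds for months 1–22. Entering month 23 the balance is £291.37; 5% of the post-interest balance is now below £15.00, so the flat £15.00 minimum applies from here.
From month 23 a fixed £15.00 at rate r clears £291.37 in 26 more payments. Total: 22 + 26 = 48 months.

48 months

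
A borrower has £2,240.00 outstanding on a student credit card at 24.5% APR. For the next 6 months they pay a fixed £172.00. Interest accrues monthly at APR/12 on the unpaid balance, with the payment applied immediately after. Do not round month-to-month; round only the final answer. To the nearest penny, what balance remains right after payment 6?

£1,442.66

Monthly rate r = 24.5%/12 = 2.04167% = 0.0204167.
Each month: B ← B·(1+r) − £172.00.
Month 1: interest £45.73; balance after payment £2,113.73.
Month 2: interest £43.16; balance after payment £1,984.89.
Month 3: interest £40.52; balance after payment £1,853.41.
Month 4: interest £37.84; balance after payment £1,719.25.
Month 5: interest £35.10; balance after payment £1,582.36.
Month 6: interest £32.31; balance after payment £1,442.66.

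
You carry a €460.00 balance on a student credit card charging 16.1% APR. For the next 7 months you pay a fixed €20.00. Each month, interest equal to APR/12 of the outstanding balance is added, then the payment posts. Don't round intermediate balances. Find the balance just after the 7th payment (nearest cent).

Monthly rate r = 16.1%/12 = 1.34167% = 0.0134167.
Each month: B ← B·(1+r) − €20.00.
Month 1: interest €6.17; balance after payment €446.17.
Month 2: interest €5.99; balance after payment €432.16.
Month 3: interest €5.80; balance after payment €417.96.
Month 4: interest €5.61; balance after payment €403.56.
Month 5: interest €5.41; balance after payment €388.98.
Month 6: interest €5.22; balance after payment €374.20.
Month 7: interest €5.02; balance after payment €359.22.

€359.22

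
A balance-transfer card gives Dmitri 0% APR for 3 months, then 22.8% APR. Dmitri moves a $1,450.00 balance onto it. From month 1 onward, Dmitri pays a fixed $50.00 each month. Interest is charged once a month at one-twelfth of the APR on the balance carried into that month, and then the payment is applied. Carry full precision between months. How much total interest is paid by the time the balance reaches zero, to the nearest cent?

$509.73

Promo months 1–3 at r₀ = 0%/12 = 0; months 4+ at r₁ = 22.8%/12 = 0.019.
After month 3 (no interest yet): B = $1,450.00 − 3·$50.00 = $1,300.00.
Then at r₁ with $50.00/mo: n₂ = −ln(1 − r₁·B/P)/ln(1+r₁) ≈ 36.19 → 37 more payments.
Total paid = 39·$50.00 + $9.73 = $1,959.73; interest = $1,959.73 − $1,450.00 = $509.73.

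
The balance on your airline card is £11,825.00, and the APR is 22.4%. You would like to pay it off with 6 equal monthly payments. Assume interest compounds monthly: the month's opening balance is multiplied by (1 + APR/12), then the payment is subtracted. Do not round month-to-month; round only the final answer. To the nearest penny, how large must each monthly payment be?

Monthly rate r = 22.4%/12 = 1.86667% = 0.0186667.
Level-payment amortization: P = B₀·r / (1 − (1+r)^(−n)) = 11825.00·0.0186667 / (1 − 1.01867^(−6)).
Denominator 1 − (1+r)^(−6) = 0.105032161.
P = 220.733 / 0.105032161 ≈ 2101.58.

£2,101.58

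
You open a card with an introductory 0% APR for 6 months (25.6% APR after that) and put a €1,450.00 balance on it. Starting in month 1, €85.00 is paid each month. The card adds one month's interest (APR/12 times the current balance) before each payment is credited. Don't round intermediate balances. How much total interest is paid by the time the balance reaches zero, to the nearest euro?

Promo months 1–6 at r₀ = 0%/12 = 0; months 7+ at r₁ = 25.6%/12 = 0.0213333.
After month 6 (no interest yet): B = €1,450.00 − 6·€85.00 = €940.00.
Then at r₁ with €85.00/mo: n₂ = −ln(1 − r₁·B/P)/ln(1+r₁) ≈ 12.75 → 13 more payments.
Total paid = 18·€85.00 + €63.70 = €1,593.70; interest = €1,593.70 − €1,450.00 = €143.70.

€144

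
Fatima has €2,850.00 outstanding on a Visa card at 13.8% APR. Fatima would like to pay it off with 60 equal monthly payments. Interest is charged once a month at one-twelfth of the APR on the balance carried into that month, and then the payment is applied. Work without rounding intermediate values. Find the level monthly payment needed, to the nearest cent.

Monthly rate r = 13.8%/12 = 1.15% = 0.0115.
Level-payment amortization: P = B₀·r / (1 − (1+r)^(−n)) = 2850.00·0.0115 / (1 − 1.0115^(−60)).
Denominator 1 − (1+r)^(−60) = 0.496445161.
P = 32.775 / 0.496445161 ≈ 66.02.

€66.02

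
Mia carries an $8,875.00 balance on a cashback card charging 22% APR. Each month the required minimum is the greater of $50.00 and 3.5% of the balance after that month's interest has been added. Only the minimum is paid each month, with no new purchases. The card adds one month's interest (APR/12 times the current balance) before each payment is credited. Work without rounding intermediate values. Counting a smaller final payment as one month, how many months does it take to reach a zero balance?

146 months

Monthly rate r = 22%/12 = 1.83333% = 0.0183333.
While 3.5% of the post-interest balance exceeds $50.00, each month B ← (B·(1+r))·(1 − 0.035), i.e. B shrinks by the factor (1+r)·0.965 = 0.98269.
This holds for months 1–106. Entering month 107 the balance is $1,394.44; 3.5% of the post-interest balance is now below $50.00, so the flat $50.00 minimum applies from here.
From month 107 a fixed $50.00 at rate r clears $1,394.44 in 40 more payments. Total: 106 + 40 = 146 months.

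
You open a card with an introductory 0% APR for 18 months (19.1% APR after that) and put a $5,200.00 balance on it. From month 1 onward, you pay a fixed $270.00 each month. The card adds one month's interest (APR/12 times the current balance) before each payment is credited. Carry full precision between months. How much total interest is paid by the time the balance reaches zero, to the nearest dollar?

Promo months 1–18 at r₀ = 0%/12 = 0; months 19+ at r₁ = 19.1%/12 = 0.0159167.
After month 18 (no interest yet): B = $5,200.00 − 18·$270.00 = $340.00.
Then at r₁ with $270.00/mo: n₂ = −ln(1 − r₁·B/P)/ln(1+r₁) ≈ 1.28 → 2 more payments.
Total paid = 19·$270.00 + $76.61 = $5,206.61; interest = $5,206.61 − $5,200.00 = $6.61.

$7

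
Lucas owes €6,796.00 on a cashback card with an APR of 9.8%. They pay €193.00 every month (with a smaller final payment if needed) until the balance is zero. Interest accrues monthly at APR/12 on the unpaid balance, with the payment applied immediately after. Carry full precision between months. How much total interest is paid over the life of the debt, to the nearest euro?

Monthly rate r = 9.8%/12 = 0.816667% = 0.00816667.
Payoff takes n = ⌈−ln(1 − rB₀/P)/ln(1+r)⌉ = ⌈41.688⌉ = 42 payments; the last is €132.99.
Total paid = 41·€193.00 + €132.99 = €8,045.99.
Total interest = total paid − principal = €8,045.99 − €6,796.00 = €1,249.99.

€1,250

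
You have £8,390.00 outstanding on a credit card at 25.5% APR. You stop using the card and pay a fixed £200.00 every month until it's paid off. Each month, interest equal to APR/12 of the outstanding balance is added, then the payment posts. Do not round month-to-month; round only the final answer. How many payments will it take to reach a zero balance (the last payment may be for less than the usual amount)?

106 payments

Monthly rate r = 25.5%/12 = 2.125% = 0.02125.
Recurrence: B ← B·(1+r) − £200.00.
Month 1: interest £178.29; balance after payment £8,368.29.
Month 2: interest £177.83; balance after payment £8,346.11.
Closed form: n = −ln(1 − rB₀/P)/ln(1+r) = −ln(0.10856)/ln(1.02125) ≈ 105.597, so the balance reaches zero during payment 106.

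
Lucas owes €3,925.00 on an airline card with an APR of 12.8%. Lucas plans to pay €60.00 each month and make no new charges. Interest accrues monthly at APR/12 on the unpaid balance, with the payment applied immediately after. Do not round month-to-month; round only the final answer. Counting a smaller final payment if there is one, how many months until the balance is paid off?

Monthly rate r = 12.8%/12 = 1.06667% = 0.0106667.
Recurrence: B ← B·(1+r) − €60.00.
Month 1: interest €41.87; balance after payment €3,906.87.
Month 2: interest €41.67; balance after payment €3,888.54.
Closed form: n = −ln(1 − rB₀/P)/ln(1+r) = −ln(0.30222)/ln(1.01067) ≈ 112.778, so the balance reaches zero during payment 113.

113 payments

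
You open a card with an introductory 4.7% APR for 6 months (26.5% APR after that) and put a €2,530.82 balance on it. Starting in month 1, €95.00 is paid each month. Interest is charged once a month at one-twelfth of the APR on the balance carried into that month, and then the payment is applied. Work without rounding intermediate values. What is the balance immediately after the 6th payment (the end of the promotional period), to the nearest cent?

€2,015.27

Promo months 1–6 at r₀ = 4.7%/12 = 0.00391667; months 7+ at r₁ = 26.5%/12 = 0.0220833.
After month 6: iterate B ← B·(1+r₀) − €95.00 for 6 months → €2,015.27.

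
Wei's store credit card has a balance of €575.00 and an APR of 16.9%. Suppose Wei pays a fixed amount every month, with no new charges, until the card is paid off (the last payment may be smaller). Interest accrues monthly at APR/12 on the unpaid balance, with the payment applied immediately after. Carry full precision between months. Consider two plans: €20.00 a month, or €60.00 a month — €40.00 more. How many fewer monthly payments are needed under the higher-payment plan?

27 fewer payments

Monthly rate r = 16.9%/12 = 1.40833% = 0.0140833.
At €20.00/mo: n = ⌈−ln(1 − rB₀/P)/ln(1+r)⌉ = 38 payments (last €2.26); total interest = total paid − €575.00 = €167.26.
At €60.00/mo: 11 payments (last €22.13); total interest €47.13.
Payments saved = 38 − 11 = 27.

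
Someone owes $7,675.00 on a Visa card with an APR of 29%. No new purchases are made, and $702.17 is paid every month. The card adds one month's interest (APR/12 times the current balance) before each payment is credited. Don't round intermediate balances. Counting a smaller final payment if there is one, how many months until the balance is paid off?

13 months

Monthly rate r = 29%/12 = 2.41667% = 0.0241667.
Recurrence: B ← B·(1+r) − $702.17.
Month 1: interest $185.48; balance after payment $7,158.31.
Month 2: interest $172.99; balance after payment $6,629.13.
Closed form: n = −ln(1 − rB₀/P)/ln(1+r) = −ln(0.73585)/ln(1.02417) ≈ 12.845, so the balance reaches zero during payment 13.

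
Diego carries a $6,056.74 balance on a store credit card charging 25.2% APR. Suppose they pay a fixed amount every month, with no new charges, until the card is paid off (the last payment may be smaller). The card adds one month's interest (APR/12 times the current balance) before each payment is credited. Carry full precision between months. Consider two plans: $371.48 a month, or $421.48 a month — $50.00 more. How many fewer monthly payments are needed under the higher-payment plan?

Monthly rate r = 25.2%/12 = 2.1% = 0.021.
At $371.48/mo: n = ⌈−ln(1 − rB₀/P)/ln(1+r)⌉ = 21 payments (last $63.00); total interest = total paid − $6,056.74 = $1,435.86.
At $421.48/mo: 18 payments (last $120.72); total interest $1,229.14.
Payments saved = 21 − 18 = 3.

3 fewer payments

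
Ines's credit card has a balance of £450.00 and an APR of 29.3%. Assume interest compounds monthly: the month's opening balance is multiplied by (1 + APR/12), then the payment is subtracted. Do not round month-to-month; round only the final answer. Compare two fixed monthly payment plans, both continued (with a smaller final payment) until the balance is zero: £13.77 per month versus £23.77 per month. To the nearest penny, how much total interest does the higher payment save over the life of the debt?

Monthly rate r = 29.3%/12 = 2.44167% = 0.0244167.
At £13.77/mo: n = ⌈−ln(1 − rB₀/P)/ln(1+r)⌉ = 67 payments (last £4.03); total interest = total paid − £450.00 = £462.85.
At £23.77/mo: 26 payments (last £17.07); total interest £161.32.
Interest saved = £462.85 − £161.32 = £301.53.

£301.53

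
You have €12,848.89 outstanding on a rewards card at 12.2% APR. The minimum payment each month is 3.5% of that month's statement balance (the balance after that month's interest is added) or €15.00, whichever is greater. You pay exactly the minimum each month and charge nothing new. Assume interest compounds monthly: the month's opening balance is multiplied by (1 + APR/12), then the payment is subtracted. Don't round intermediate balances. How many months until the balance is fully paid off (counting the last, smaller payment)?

Monthly rate r = 12.2%/12 = 1.01667% = 0.0101667.
While 3.5% of the post-interest balance exceeds €15.00, each month B ← (B·(1+r))·(1 − 0.035), i.e. B shrinks by the factor (1+r)·0.965 = 0.97481.
This holds for months 1–134. Entering month 135 the balance is €420.91; 3.5% of the post-interest balance is now below €15.00, so the flat €15.00 minimum applies from here.
From month 135 a fixed €15.00 at rate r clears €420.91 in 34 more payments. Total: 134 + 34 = 168 months.

168 months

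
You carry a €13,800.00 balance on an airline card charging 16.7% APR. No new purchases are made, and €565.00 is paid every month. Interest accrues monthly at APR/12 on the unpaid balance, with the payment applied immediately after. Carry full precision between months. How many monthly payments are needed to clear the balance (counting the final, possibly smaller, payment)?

Monthly rate r = 16.7%/12 = 1.39167% = 0.0139167.
Recurrence: B ← B·(1+r) − €565.00.
Month 1: interest €192.05; balance after payment €13,427.05.
Month 2: interest €186.86; balance after payment €13,048.91.
Closed form: n = −ln(1 − rB₀/P)/ln(1+r) = −ln(0.66009)/ln(1.01392) ≈ 30.055, so the balance reaches zero during payment 31.

31 months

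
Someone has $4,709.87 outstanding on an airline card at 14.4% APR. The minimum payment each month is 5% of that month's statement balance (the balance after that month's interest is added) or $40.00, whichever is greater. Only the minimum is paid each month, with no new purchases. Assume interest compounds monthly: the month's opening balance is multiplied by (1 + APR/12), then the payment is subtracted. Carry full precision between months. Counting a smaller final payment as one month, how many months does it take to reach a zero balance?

Monthly rate r = 14.4%/12 = 1.2% = 0.012.
While 5% of the post-interest balance exceeds $40.00, each month B ← (B·(1+r))·(1 − 0.05), i.e. B shrinks by the factor (1+r)·0.95 = 0.9614.
This holds for months 1–46. Entering month 47 the balance is $770.19; 5% of the post-interest balance is now below $40.00, so the flat $40.00 minimum applies from here.
From month 47 a fixed $40.00 at rate r clears $770.19 in 23 more payments. Total: 46 + 23 = 69 months.

69 months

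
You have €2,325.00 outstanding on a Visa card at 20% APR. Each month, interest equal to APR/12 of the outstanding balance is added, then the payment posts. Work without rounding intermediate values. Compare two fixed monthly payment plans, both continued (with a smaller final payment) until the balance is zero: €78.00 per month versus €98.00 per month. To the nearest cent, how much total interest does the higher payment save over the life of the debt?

Monthly rate r = 20%/12 = 1.66667% = 0.0166667.
At €78.00/mo: n = ⌈−ln(1 − rB₀/P)/ln(1+r)⌉ = 42 payments (last €42.89); total interest = total paid − €2,325.00 = €915.89.
At €98.00/mo: 31 payments (last €43.61); total interest €658.61.
Interest saved = €915.89 − €658.61 = €257.28.

€257.28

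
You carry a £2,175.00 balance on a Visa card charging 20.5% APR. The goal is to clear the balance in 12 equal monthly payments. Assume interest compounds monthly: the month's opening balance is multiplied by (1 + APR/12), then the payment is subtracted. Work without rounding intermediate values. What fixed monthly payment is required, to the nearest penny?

Monthly rate r = 20.5%/12 = 1.70833% = 0.0170833.
Level-payment amortization: P = B₀·r / (1 − (1+r)^(−n)) = 2175.00·0.0170833 / (1 − 1.01708^(−12)).
Denominator 1 − (1+r)^(−12) = 0.183941021.
P = 37.1562 / 0.183941021 ≈ 202.00.

£202.00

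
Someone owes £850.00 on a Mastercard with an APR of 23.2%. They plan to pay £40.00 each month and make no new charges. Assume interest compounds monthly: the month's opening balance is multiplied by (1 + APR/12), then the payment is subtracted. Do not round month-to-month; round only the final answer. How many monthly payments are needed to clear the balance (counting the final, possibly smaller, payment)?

28 months

Monthly rate r = 23.2%/12 = 1.93333% = 0.0193333.
Recurrence: B ← B·(1+r) − £40.00.
Month 1: interest £16.43; balance after payment £826.43.
Month 2: interest £15.98; balance after payment £802.41.
Closed form: n = −ln(1 − rB₀/P)/ln(1+r) = −ln(0.58917)/ln(1.01933) ≈ 27.628, so the balance reaches zero during payment 28.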